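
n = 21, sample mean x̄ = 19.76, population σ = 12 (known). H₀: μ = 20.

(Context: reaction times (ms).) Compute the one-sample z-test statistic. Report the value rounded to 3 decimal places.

SE = σ/√n = 12/√21 = 2.6186
z = (x̄−μ₀)/SE = (19.76−20)/2.6186 = -0.0917

test statistic = -0.092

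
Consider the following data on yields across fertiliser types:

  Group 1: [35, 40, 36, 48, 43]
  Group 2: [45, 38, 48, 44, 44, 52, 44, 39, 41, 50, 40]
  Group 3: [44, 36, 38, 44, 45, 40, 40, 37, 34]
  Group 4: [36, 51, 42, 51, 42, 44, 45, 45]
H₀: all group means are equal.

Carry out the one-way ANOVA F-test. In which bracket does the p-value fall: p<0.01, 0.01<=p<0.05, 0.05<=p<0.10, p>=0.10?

Group means [40.40, 44.09, 39.78, 44.50], grand mean 42.455
SSB = Σnᵢ(x̄ᵢ−x̄)² = 148.517; SSW = ΣΣ(x−x̄ᵢ)² = 607.665
MSB = 148.517/3 = 49.5057; MSW = 607.665/29 = 20.9540
F = MSB/MSW = 2.3626
df = (3, 29)
p-value (upper-tail) = 0.09178
→ bracket: 0.05<=p<0.10

p-value bracket: 0.05<=p<0.10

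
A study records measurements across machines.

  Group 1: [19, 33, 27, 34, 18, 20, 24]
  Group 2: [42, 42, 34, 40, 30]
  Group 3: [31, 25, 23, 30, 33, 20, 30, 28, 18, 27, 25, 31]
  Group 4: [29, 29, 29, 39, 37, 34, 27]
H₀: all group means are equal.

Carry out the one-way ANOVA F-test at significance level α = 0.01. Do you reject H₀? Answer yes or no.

Group means [25.00, 37.60, 26.75, 32.00], grand mean 29.290
SSB = Σnᵢ(x̄ᵢ−x̄)² = 602.937; SSW = ΣΣ(x−x̄ᵢ)² = 745.450
MSB = 602.937/3 = 200.9790; MSW = 745.450/27 = 27.6093
F = MSB/MSW = 7.2794
df = (3, 27)
p-value (upper-tail) = 0.00099
At α=0.01: p < α → reject H₀

reject H₀: yes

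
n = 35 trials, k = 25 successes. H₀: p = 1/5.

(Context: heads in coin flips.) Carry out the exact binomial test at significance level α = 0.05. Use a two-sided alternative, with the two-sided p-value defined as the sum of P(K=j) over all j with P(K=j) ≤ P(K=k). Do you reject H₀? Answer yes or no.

reject H₀: yes

Exact binomial: n=35, k=25, p₀=1/5=0.2000
P(X=j) = C(n,j)·p₀^j·(1−p₀)^(n−j); p = Σ P(X=j) over j with P(X=j) ≤ P(X=25)
p-value (two-sided) = 0.00000
At α=0.05: p < α → reject H₀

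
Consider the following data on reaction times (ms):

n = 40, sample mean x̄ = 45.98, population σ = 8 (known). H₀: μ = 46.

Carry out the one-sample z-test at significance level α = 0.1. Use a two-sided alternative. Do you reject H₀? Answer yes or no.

SE = σ/√n = 8/√40 = 1.2649
z = (x̄−μ₀)/SE = (45.98−46)/1.2649 = -0.0158
p-value (two-sided) = 0.98738
At α=0.1: p ≥ α → fail to reject H₀

reject H₀: no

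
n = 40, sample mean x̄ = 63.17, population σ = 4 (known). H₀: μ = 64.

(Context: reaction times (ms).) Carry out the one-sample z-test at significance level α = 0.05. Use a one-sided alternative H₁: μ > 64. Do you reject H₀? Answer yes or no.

reject H₀: no

SE = σ/√n = 4/√40 = 0.6325
z = (x̄−μ₀)/SE = (63.17−64)/0.6325 = -1.3123
p-value (one-sided, H₁ greater) = 0.90530
At α=0.05: p ≥ α → fail to reject H₀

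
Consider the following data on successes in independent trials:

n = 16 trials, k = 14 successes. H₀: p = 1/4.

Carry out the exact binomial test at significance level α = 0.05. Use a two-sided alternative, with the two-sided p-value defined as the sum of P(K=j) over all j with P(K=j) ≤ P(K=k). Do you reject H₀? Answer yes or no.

Exact binomial: n=16, k=14, p₀=1/4=0.2500
P(X=j) = C(n,j)·p₀^j·(1−p₀)^(n−j); p = Σ P(X=j) over j with P(X=j) ≤ P(X=14)
p-value (two-sided) = 0.00000
At α=0.05: p < α → reject H₀

reject H₀: yes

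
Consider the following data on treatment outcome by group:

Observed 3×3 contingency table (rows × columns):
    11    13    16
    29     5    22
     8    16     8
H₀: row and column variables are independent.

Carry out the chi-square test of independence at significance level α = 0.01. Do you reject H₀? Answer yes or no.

reject H₀: yes

Row totals [40, 56, 32], col totals [48, 34, 46], n=128
χ² = (11−15.00)²/15.00 + (13−10.62)²/10.62 + (16−14.38)²/14.38 + (29−21.00)²/21.00 + (5−14.88)²/14.88 + (22−20.12)²/20.12 + (8−12.00)²/12.00 + (16−8.50)²/8.50 + (8−11.50)²/11.50 = 20.5754
df = 4
p-value (upper-tail) = 0.00038
At α=0.01: p < α → reject H₀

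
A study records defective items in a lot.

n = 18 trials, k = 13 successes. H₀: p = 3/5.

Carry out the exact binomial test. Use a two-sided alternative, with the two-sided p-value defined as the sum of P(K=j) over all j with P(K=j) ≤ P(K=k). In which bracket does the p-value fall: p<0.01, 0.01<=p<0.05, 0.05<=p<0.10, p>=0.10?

Exact binomial: n=18, k=13, p₀=3/5=0.6000
P(X=j) = C(n,j)·p₀^j·(1−p₀)^(n−j); p = Σ P(X=j) over j with P(X=j) ≤ P(X=13)
p-value (two-sided) = 0.34347
→ bracket: p>=0.10

p-value bracket: p>=0.10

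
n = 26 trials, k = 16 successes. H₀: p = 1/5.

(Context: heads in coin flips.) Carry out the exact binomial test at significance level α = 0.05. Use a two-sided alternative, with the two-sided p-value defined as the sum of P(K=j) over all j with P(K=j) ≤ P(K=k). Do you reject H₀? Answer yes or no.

Exact binomial: n=26, k=16, p₀=1/5=0.2000
P(X=j) = C(n,j)·p₀^j·(1−p₀)^(n−j); p = Σ P(X=j) over j with P(X=j) ≤ P(X=16)
p-value (two-sided) = 0.00000
At α=0.05: p < α → reject H₀

reject H₀: yes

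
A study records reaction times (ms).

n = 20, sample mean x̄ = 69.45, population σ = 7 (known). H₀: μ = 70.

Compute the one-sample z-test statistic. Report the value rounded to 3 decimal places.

test statistic = -0.351

SE = σ/√n = 7/√20 = 1.5652
z = (x̄−μ₀)/SE = (69.45−70)/1.5652 = -0.3514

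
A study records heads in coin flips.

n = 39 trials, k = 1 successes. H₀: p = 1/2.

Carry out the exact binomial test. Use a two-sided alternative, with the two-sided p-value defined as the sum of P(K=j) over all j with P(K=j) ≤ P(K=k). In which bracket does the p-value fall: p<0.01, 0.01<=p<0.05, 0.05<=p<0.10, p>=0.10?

p-value bracket: p<0.01

Exact binomial: n=39, k=1, p₀=1/2=0.5000
P(X=j) = C(n,j)·p₀^j·(1−p₀)^(n−j); p = Σ P(X=j) over j with P(X=j) ≤ P(X=1)
p-value (two-sided) = 0.00000
→ bracket: p<0.01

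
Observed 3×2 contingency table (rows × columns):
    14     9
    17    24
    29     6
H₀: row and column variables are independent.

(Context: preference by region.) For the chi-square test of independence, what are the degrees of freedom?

degrees of freedom = 2

df = (r−1)(c−1) = (3−1)·(2−1) = 2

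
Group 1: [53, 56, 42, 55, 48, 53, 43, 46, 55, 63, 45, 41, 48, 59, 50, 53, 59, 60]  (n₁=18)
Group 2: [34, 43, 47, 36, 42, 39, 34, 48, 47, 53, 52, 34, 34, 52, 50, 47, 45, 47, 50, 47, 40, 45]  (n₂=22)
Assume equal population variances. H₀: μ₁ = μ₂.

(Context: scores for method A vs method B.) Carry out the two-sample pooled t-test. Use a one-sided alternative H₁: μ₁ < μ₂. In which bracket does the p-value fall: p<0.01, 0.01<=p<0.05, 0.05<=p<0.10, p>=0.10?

x̄₁=51.611, s₁=6.599, n₁=18
x̄₂=43.909, s₂=6.376, n₂=22
s_p² = [17·6.599² + 21·6.376²]/38 = 41.9499
SE = √(s_p²·(1/18+1/22)) = 2.0585
t = (51.611−43.909)/2.0585 = 3.7416
df = 38
p-value (one-sided, H₁ less) = 0.99970
→ bracket: p>=0.10

p-value bracket: p>=0.10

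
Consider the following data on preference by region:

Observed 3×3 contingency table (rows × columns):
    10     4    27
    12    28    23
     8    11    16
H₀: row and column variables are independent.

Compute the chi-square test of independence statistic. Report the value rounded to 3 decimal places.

Row totals [41, 63, 35], col totals [30, 43, 66], n=139
χ² = (10−8.85)²/8.85 + (4−12.68)²/12.68 + (27−19.47)²/19.47 + (12−13.60)²/13.60 + (28−19.49)²/19.49 + (23−29.91)²/29.91 + (8−7.55)²/7.55 + (11−10.83)²/10.83 + (16−16.62)²/16.62 = 14.5633
df = 4

test statistic = 14.563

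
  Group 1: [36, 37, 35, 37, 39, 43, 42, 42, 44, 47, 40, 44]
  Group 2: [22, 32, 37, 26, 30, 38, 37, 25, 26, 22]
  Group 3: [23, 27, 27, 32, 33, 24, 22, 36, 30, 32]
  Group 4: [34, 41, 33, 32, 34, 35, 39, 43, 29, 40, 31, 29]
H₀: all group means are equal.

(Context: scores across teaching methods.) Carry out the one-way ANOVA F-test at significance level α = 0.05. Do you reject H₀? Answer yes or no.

Group means [40.50, 29.50, 28.60, 35.00], grand mean 33.795
SSB = Σnᵢ(x̄ᵢ−x̄)² = 1011.259; SSW = ΣΣ(x−x̄ᵢ)² = 947.900
MSB = 1011.259/3 = 337.0864; MSW = 947.900/40 = 23.6975
F = MSB/MSW = 14.2246
df = (3, 40)
p-value (upper-tail) = 0.00000
At α=0.05: p < α → reject H₀

reject H₀: yes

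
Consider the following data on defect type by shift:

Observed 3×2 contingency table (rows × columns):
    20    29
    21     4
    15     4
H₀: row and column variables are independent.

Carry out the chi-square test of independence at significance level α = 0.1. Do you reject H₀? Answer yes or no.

reject H₀: yes

Row totals [49, 25, 19], col totals [56, 37], n=93
χ² = (20−29.51)²/29.51 + (29−19.49)²/19.49 + (21−15.05)²/15.05 + (4−9.95)²/9.95 + (15−11.44)²/11.44 + (4−7.56)²/7.56 = 16.3836
df = 2
p-value (upper-tail) = 0.00028
At α=0.1: p < α → reject H₀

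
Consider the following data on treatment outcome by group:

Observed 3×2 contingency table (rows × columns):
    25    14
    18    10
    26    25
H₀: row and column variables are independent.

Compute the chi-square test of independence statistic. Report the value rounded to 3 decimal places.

Row totals [39, 28, 51], col totals [69, 49], n=118
χ² = (25−22.81)²/22.81 + (14−16.19)²/16.19 + (18−16.37)²/16.37 + (10−11.63)²/11.63 + (26−29.82)²/29.82 + (25−21.18)²/21.18 = 2.0777
df = 2

test statistic = 2.078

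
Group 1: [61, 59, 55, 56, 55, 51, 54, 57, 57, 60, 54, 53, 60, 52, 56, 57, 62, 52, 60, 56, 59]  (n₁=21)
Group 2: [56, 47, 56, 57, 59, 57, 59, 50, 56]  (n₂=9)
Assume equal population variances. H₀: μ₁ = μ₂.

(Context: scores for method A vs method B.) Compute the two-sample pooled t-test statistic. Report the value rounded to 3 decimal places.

x̄₁=56.476, s₁=3.172, n₁=21
x̄₂=55.222, s₂=4.055, n₂=9
s_p² = [20·3.172² + 8·4.055²]/28 = 11.8855
SE = √(s_p²·(1/21+1/9)) = 1.3735
t = (56.476−55.222)/1.3735 = 0.9130
df = 28

test statistic = 0.913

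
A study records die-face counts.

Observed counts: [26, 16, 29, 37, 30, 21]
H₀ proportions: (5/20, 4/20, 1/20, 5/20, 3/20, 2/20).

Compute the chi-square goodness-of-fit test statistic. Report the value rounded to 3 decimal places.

test statistic = 71.755

n = 159; E_i = n·p_i = [39.75, 31.80, 7.95, 39.75, 23.85, 15.90]
χ² = (26−39.75)²/39.75 + (16−31.80)²/31.80 + (29−7.95)²/7.95 + (37−39.75)²/39.75 + (30−23.85)²/23.85 + (21−15.90)²/15.90 = 71.7547
df = 5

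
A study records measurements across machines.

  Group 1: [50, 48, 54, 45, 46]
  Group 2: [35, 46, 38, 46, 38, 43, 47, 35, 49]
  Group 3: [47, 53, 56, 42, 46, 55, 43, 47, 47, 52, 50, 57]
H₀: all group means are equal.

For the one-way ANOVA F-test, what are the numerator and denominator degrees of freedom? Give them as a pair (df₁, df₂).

k = 3 groups, N = 26 total
df = (k−1, N−k) = (3−1, 26−3) = (2, 23)

degrees of freedom = [2, 23]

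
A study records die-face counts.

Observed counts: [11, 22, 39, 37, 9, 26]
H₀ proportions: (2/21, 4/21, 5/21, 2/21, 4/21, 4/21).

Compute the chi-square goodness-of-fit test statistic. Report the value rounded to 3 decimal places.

n = 144; E_i = n·p_i = [13.71, 27.43, 34.29, 13.71, 27.43, 27.43]
χ² = (11−13.71)²/13.71 + (22−27.43)²/27.43 + (39−34.29)²/34.29 + (37−13.71)²/13.71 + (9−27.43)²/27.43 + (26−27.43)²/27.43 = 54.2531
df = 5

test statistic = 54.253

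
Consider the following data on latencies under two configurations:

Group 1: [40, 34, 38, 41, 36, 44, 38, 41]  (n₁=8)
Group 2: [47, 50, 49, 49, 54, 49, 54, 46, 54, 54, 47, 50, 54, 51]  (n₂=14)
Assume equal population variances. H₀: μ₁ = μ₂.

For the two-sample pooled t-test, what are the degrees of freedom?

df = n₁ + n₂ − 2 = 8 + 14 − 2 = 20

degrees of freedom = 20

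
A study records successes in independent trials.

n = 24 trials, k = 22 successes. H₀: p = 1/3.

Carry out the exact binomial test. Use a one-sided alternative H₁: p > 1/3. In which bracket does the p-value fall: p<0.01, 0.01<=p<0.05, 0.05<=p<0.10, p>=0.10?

p-value bracket: p<0.01

Exact binomial: n=24, k=22, p₀=1/3=0.3333
P(X≥22) from Σ C(n,i)·p₀^i·(1−p₀)^(n−i)
p-value (one-sided, H₁ greater) = 0.00000
→ bracket: p<0.01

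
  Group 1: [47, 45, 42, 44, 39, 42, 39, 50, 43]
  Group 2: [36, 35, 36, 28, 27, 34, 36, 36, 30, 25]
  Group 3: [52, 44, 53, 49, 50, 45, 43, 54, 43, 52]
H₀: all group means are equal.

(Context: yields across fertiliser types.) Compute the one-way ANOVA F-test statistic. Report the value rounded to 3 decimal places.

test statistic = 40.211

Group means [43.44, 32.30, 48.50], grand mean 41.345
SSB = Σnᵢ(x̄ᵢ−x̄)² = 1369.730; SSW = ΣΣ(x−x̄ᵢ)² = 442.822
MSB = 1369.730/2 = 684.8648; MSW = 442.822/26 = 17.0316
F = MSB/MSW = 40.2114
df = (2, 26)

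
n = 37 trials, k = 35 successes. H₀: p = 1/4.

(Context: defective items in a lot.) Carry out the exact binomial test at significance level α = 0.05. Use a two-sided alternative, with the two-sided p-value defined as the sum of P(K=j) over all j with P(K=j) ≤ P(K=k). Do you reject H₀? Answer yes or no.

Exact binomial: n=37, k=35, p₀=1/4=0.2500
P(X=j) = C(n,j)·p₀^j·(1−p₀)^(n−j); p = Σ P(X=j) over j with P(X=j) ≤ P(X=35)
p-value (two-sided) = 0.00000
At α=0.05: p < α → reject H₀

reject H₀: yes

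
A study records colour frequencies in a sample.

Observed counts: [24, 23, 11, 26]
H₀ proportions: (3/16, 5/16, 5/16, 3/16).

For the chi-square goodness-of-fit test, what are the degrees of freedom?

degrees of freedom = 3

df = k − 1 = 4 − 1 = 3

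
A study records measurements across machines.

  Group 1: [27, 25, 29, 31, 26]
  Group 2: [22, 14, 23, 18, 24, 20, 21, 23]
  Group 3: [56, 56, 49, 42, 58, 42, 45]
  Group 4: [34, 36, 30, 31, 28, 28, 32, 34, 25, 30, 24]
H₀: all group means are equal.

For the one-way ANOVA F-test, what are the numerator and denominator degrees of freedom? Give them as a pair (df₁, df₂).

k = 4 groups, N = 31 total
df = (k−1, N−k) = (4−1, 31−4) = (3, 27)

degrees of freedom = [3, 27]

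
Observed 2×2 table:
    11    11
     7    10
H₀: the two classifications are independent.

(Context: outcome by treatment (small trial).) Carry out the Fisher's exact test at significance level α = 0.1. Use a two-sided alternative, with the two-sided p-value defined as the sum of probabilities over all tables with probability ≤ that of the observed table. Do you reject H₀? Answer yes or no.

Margins: r₁=22, r₂=17, c₁=18, c₂=21, n=39
p_obs = C(22,11)·C(17,7)/C(39,18); sum pmf over tables with pmf ≤ p_obs
p-value (two-sided) = 0.74791
At α=0.1: p ≥ α → fail to reject H₀

reject H₀: no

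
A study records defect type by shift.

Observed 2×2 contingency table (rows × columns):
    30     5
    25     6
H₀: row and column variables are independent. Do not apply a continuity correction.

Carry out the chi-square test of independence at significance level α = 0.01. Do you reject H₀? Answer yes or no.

reject H₀: no

Row totals [35, 31], col totals [55, 11], n=66
χ² = (30−29.17)²/29.17 + (5−5.83)²/5.83 + (25−25.83)²/25.83 + (6−5.17)²/5.17 = 0.3041
df = 1
p-value (upper-tail) = 0.58129
At α=0.01: p ≥ α → fail to reject H₀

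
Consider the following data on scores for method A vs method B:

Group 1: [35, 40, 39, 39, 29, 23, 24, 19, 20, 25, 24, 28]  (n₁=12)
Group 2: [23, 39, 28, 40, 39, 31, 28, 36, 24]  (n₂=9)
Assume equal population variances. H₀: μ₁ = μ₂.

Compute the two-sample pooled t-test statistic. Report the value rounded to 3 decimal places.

x̄₁=28.750, s₁=7.629, n₁=12
x̄₂=32.000, s₂=6.671, n₂=9
s_p² = [11·7.629² + 8·6.671²]/19 = 52.4342
SE = √(s_p²·(1/12+1/9)) = 3.1930
t = (28.750−32.000)/3.1930 = -1.0178
df = 19

test statistic = -1.018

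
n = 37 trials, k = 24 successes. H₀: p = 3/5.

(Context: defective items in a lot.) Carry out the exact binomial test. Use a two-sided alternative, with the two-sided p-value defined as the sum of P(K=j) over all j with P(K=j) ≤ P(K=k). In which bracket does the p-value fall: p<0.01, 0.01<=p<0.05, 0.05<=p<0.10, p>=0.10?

p-value bracket: p>=0.10

Exact binomial: n=37, k=24, p₀=3/5=0.6000
P(X=j) = C(n,j)·p₀^j·(1−p₀)^(n−j); p = Σ P(X=j) over j with P(X=j) ≤ P(X=24)
p-value (two-sided) = 0.61688
→ bracket: p>=0.10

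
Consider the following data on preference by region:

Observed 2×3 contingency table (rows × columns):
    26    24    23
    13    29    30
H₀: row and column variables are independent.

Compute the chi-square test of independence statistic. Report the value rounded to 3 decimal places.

Row totals [73, 72], col totals [39, 53, 53], n=145
χ² = (26−19.63)²/19.63 + (24−26.68)²/26.68 + (23−26.68)²/26.68 + (13−19.37)²/19.37 + (29−26.32)²/26.32 + (30−26.32)²/26.32 = 5.7229
df = 2

test statistic = 5.723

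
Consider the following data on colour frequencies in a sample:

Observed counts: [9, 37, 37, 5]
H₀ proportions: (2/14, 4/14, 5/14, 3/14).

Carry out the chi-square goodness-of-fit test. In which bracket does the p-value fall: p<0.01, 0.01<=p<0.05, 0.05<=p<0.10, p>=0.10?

n = 88; E_i = n·p_i = [12.57, 25.14, 31.43, 18.86]
χ² = (9−12.57)²/12.57 + (37−25.14)²/25.14 + (37−31.43)²/31.43 + (5−18.86)²/18.86 = 17.7769
df = 3
p-value (upper-tail) = 0.00049
→ bracket: p<0.01

p-value bracket: p<0.01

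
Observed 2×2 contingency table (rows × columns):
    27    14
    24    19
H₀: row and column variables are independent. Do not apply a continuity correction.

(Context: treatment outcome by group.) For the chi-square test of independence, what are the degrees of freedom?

df = (r−1)(c−1) = (2−1)·(2−1) = 1

degrees of freedom = 1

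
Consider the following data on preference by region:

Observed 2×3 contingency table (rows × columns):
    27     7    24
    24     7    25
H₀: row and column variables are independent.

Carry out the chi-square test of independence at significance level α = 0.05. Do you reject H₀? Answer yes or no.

reject H₀: no

Row totals [58, 56], col totals [51, 14, 49], n=114
χ² = (27−25.95)²/25.95 + (7−7.12)²/7.12 + (24−24.93)²/24.93 + (24−25.05)²/25.05 + (7−6.88)²/6.88 + (25−24.07)²/24.07 = 0.1618
df = 2
p-value (upper-tail) = 0.92227
At α=0.05: p ≥ α → fail to reject H₀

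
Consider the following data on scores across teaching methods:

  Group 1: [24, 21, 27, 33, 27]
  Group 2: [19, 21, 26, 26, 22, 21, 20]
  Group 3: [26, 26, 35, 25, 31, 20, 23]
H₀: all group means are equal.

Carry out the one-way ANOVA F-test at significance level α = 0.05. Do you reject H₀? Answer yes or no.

reject H₀: no

Group means [26.40, 22.14, 26.57], grand mean 24.895
SSB = Σnᵢ(x̄ᵢ−x̄)² = 84.018; SSW = ΣΣ(x−x̄ᵢ)² = 275.771
MSB = 84.018/2 = 42.0090; MSW = 275.771/16 = 17.2357
F = MSB/MSW = 2.4373
df = (2, 16)
p-value (upper-tail) = 0.11913
At α=0.05: p ≥ α → fail to reject H₀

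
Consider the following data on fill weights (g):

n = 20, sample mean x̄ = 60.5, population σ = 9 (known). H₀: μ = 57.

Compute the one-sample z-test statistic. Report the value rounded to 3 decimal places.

test statistic = 1.739

SE = σ/√n = 9/√20 = 2.0125
z = (x̄−μ₀)/SE = (60.5−57)/2.0125 = 1.7392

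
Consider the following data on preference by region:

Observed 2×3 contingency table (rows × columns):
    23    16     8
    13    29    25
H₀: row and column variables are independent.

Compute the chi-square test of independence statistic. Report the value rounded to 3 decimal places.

test statistic = 12.156

Row totals [47, 67], col totals [36, 45, 33], n=114
χ² = (23−14.84)²/14.84 + (16−18.55)²/18.55 + (8−13.61)²/13.61 + (13−21.16)²/21.16 + (29−26.45)²/26.45 + (25−19.39)²/19.39 = 12.1563
df = 2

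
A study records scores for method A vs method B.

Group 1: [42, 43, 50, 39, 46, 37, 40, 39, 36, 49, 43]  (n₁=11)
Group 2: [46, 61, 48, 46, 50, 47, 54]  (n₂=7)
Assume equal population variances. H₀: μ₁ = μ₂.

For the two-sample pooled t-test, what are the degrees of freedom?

degrees of freedom = 16

df = n₁ + n₂ − 2 = 11 + 7 − 2 = 16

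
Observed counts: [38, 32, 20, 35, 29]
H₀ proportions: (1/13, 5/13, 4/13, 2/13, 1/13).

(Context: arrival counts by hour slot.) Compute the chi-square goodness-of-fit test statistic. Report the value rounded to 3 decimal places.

n = 154; E_i = n·p_i = [11.85, 59.23, 47.38, 23.69, 11.85]
χ² = (38−11.85)²/11.85 + (32−59.23)²/59.23 + (20−47.38)²/47.38 + (35−23.69)²/23.69 + (29−11.85)²/11.85 = 116.3240
df = 4

test statistic = 116.324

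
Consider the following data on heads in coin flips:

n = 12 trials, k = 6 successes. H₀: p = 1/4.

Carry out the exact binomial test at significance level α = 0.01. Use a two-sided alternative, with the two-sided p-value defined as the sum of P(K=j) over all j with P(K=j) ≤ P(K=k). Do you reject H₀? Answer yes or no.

Exact binomial: n=12, k=6, p₀=1/4=0.2500
P(X=j) = C(n,j)·p₀^j·(1−p₀)^(n−j); p = Σ P(X=j) over j with P(X=j) ≤ P(X=6)
p-value (two-sided) = 0.08608
At α=0.01: p ≥ α → fail to reject H₀

reject H₀: no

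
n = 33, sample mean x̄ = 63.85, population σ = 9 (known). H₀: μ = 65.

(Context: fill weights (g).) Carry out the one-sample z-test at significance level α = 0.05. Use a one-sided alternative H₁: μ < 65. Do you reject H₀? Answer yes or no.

reject H₀: no

SE = σ/√n = 9/√33 = 1.5667
z = (x̄−μ₀)/SE = (63.85−65)/1.5667 = -0.7340
p-value (one-sided, H₁ less) = 0.23147
At α=0.05: p ≥ α → fail to reject H₀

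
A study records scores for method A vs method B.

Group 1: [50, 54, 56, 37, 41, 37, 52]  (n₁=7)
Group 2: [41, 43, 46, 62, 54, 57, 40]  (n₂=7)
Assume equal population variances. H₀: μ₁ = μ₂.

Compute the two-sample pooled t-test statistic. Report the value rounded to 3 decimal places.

x̄₁=46.714, s₁=8.159, n₁=7
x̄₂=49.000, s₂=8.641, n₂=7
s_p² = [6·8.159² + 6·8.641²]/12 = 70.6190
SE = √(s_p²·(1/7+1/7)) = 4.4919
t = (46.714−49.000)/4.4919 = -0.5089
df = 12

test statistic = -0.509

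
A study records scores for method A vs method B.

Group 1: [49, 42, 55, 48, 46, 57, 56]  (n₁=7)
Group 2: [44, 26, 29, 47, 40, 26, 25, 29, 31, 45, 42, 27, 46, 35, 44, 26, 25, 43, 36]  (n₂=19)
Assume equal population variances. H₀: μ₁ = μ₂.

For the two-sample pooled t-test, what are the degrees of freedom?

degrees of freedom = 24

df = n₁ + n₂ − 2 = 7 + 19 − 2 = 24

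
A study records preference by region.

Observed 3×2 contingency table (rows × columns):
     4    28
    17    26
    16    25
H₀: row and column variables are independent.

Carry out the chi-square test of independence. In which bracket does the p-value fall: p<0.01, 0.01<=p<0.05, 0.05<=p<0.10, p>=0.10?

p-value bracket: 0.01<=p<0.05

Row totals [32, 43, 41], col totals [37, 79], n=116
χ² = (4−10.21)²/10.21 + (28−21.79)²/21.79 + (17−13.72)²/13.72 + (26−29.28)²/29.28 + (16−13.08)²/13.08 + (25−27.92)²/27.92 = 7.6561
df = 2
p-value (upper-tail) = 0.02175
→ bracket: 0.01<=p<0.05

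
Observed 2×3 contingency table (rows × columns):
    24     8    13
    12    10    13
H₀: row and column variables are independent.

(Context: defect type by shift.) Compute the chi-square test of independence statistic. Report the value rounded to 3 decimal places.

Row totals [45, 35], col totals [36, 18, 26], n=80
χ² = (24−20.25)²/20.25 + (8−10.12)²/10.12 + (13−14.62)²/14.62 + (12−15.75)²/15.75 + (10−7.88)²/7.88 + (13−11.38)²/11.38 = 3.0194
df = 2

test statistic = 3.019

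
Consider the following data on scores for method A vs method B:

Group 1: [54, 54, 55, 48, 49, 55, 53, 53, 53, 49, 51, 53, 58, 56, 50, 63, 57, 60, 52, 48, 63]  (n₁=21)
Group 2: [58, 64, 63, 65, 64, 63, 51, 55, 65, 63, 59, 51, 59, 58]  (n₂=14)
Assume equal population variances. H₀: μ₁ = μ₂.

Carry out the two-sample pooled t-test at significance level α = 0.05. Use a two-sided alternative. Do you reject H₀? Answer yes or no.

x̄₁=54.000, s₁=4.382, n₁=21
x̄₂=59.857, s₂=4.849, n₂=14
s_p² = [20·4.382² + 13·4.849²]/33 = 20.9004
SE = √(s_p²·(1/21+1/14)) = 1.5774
t = (54.000−59.857)/1.5774 = -3.7132
df = 33
p-value (two-sided) = 0.00075
At α=0.05: p < α → reject H₀

reject H₀: yes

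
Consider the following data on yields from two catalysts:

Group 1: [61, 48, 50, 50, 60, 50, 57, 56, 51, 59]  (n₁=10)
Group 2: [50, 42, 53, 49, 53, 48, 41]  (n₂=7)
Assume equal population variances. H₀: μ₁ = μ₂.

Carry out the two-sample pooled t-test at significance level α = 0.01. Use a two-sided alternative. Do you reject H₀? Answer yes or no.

x̄₁=54.200, s₁=4.894, n₁=10
x̄₂=48.000, s₂=4.830, n₂=7
s_p² = [9·4.894² + 6·4.830²]/15 = 23.7067
SE = √(s_p²·(1/10+1/7)) = 2.3994
t = (54.200−48.000)/2.3994 = 2.5839
df = 15
p-value (two-sided) = 0.02075
At α=0.01: p ≥ α → fail to reject H₀

reject H₀: no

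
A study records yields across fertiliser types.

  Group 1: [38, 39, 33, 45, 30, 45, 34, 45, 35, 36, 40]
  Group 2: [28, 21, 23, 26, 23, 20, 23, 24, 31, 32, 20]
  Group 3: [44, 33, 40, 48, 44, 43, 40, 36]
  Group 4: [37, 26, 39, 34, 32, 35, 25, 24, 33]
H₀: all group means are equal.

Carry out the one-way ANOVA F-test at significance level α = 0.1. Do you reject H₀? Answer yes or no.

reject H₀: yes

Group means [38.18, 24.64, 41.00, 31.67], grand mean 33.436
SSB = Σnᵢ(x̄ᵢ−x̄)² = 1585.408; SSW = ΣΣ(x−x̄ᵢ)² = 840.182
MSB = 1585.408/3 = 528.4693; MSW = 840.182/35 = 24.0052
F = MSB/MSW = 22.0148
df = (3, 35)
p-value (upper-tail) = 0.00000
At α=0.1: p < α → reject H₀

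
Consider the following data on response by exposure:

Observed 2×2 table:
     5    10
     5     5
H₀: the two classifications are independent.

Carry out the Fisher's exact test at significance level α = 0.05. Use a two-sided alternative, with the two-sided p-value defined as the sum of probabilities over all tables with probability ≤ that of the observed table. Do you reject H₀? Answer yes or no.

Margins: r₁=15, r₂=10, c₁=10, c₂=15, n=25
p_obs = C(15,5)·C(10,5)/C(25,10); sum pmf over tables with pmf ≤ p_obs
p-value (two-sided) = 0.44222
At α=0.05: p ≥ α → fail to reject H₀

reject H₀: no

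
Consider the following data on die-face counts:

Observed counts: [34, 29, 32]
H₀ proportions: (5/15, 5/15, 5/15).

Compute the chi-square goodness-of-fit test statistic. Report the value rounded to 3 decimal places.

test statistic = 0.400

n = 95; E_i = n·p_i = [31.67, 31.67, 31.67]
χ² = (34−31.67)²/31.67 + (29−31.67)²/31.67 + (32−31.67)²/31.67 = 0.4000
df = 2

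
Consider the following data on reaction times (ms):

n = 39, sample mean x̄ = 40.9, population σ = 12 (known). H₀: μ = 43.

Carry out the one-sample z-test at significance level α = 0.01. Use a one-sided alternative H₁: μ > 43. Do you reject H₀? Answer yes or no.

SE = σ/√n = 12/√39 = 1.9215
z = (x̄−μ₀)/SE = (40.9−43)/1.9215 = -1.0929
p-value (one-sided, H₁ greater) = 0.86278
At α=0.01: p ≥ α → fail to reject H₀

reject H₀: no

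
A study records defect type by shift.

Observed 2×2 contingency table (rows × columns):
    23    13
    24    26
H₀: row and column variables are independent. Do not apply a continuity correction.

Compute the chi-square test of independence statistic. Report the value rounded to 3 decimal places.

Row totals [36, 50], col totals [47, 39], n=86
χ² = (23−19.67)²/19.67 + (13−16.33)²/16.33 + (24−27.33)²/27.33 + (26−22.67)²/22.67 = 2.1320
df = 1

test statistic = 2.132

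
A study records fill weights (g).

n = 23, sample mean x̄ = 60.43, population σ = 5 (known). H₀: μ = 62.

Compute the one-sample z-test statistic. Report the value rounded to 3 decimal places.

test statistic = -1.506

SE = σ/√n = 5/√23 = 1.0426
z = (x̄−μ₀)/SE = (60.43−62)/1.0426 = -1.5059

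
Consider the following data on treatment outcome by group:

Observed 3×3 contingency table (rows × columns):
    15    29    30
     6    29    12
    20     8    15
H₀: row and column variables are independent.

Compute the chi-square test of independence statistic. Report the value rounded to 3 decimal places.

test statistic = 23.700

Row totals [74, 47, 43], col totals [41, 66, 57], n=164
χ² = (15−18.50)²/18.50 + (29−29.78)²/29.78 + (30−25.72)²/25.72 + (6−11.75)²/11.75 + (29−18.91)²/18.91 + (12−16.34)²/16.34 + (20−10.75)²/10.75 + (8−17.30)²/17.30 + (15−14.95)²/14.95 = 23.6998
df = 4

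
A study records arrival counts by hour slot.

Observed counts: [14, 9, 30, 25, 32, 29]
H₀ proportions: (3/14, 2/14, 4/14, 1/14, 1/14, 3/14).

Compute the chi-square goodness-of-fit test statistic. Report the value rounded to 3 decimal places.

test statistic = 88.643

n = 139; E_i = n·p_i = [29.79, 19.86, 39.71, 9.93, 9.93, 29.79]
χ² = (14−29.79)²/29.79 + (9−19.86)²/19.86 + (30−39.71)²/39.71 + (25−9.93)²/9.93 + (32−9.93)²/9.93 + (29−29.79)²/29.79 = 88.6427
df = 5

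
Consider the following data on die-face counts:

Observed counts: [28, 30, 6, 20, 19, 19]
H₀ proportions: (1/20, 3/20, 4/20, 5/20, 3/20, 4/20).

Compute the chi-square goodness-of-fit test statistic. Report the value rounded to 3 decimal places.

n = 122; E_i = n·p_i = [6.10, 18.30, 24.40, 30.50, 18.30, 24.40]
χ² = (28−6.10)²/6.10 + (30−18.30)²/18.30 + (6−24.40)²/24.40 + (20−30.50)²/30.50 + (19−18.30)²/18.30 + (19−24.40)²/24.40 = 104.8169
df = 5

test statistic = 104.817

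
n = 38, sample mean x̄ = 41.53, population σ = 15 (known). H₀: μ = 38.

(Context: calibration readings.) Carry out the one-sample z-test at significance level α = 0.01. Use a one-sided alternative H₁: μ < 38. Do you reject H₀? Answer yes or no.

reject H₀: no

SE = σ/√n = 15/√38 = 2.4333
z = (x̄−μ₀)/SE = (41.53−38)/2.4333 = 1.4507
p-value (one-sided, H₁ less) = 0.92657
At α=0.01: p ≥ α → fail to reject H₀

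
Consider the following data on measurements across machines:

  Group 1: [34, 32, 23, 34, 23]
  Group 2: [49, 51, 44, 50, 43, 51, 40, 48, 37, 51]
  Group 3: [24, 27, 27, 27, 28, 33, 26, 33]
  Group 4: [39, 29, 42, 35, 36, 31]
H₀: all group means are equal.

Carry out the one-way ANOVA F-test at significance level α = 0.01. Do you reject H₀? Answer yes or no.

Group means [29.20, 46.40, 28.12, 35.33], grand mean 36.103
SSB = Σnᵢ(x̄ᵢ−x̄)² = 1811.281; SSW = ΣΣ(x−x̄ᵢ)² = 553.408
MSB = 1811.281/3 = 603.7604; MSW = 553.408/25 = 22.1363
F = MSB/MSW = 27.2746
df = (3, 25)
p-value (upper-tail) = 0.00000
At α=0.01: p < α → reject H₀

reject H₀: yes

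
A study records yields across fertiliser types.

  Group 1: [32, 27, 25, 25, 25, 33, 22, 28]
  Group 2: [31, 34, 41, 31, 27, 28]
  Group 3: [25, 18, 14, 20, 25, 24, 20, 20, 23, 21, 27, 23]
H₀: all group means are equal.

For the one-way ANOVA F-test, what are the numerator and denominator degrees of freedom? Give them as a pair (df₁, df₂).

k = 3 groups, N = 26 total
df = (k−1, N−k) = (3−1, 26−3) = (2, 23)

degrees of freedom = [2, 23]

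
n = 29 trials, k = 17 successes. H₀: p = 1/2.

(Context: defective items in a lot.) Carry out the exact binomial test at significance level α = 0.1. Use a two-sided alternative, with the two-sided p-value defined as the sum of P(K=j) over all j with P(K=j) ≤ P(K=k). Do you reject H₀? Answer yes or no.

Exact binomial: n=29, k=17, p₀=1/2=0.5000
P(X=j) = C(n,j)·p₀^j·(1−p₀)^(n−j); p = Σ P(X=j) over j with P(X=j) ≤ P(X=17)
p-value (two-sided) = 0.45826
At α=0.1: p ≥ α → fail to reject H₀

reject H₀: no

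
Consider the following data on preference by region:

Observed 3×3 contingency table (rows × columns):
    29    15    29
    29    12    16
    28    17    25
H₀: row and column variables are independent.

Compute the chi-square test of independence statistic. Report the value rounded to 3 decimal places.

Row totals [73, 57, 70], col totals [86, 44, 70], n=200
χ² = (29−31.39)²/31.39 + (15−16.06)²/16.06 + (29−25.55)²/25.55 + (29−24.51)²/24.51 + (12−12.54)²/12.54 + (16−19.95)²/19.95 + (28−30.10)²/30.10 + (17−15.40)²/15.40 + (25−24.50)²/24.50 = 2.6686
df = 4

test statistic = 2.669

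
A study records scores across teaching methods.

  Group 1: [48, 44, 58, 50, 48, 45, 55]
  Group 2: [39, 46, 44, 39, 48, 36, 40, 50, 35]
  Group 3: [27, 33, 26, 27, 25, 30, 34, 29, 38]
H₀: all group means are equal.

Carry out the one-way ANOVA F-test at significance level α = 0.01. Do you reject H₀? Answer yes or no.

Group means [49.71, 41.89, 29.89], grand mean 39.760
SSB = Σnᵢ(x̄ᵢ−x̄)² = 1611.354; SSW = ΣΣ(x−x̄ᵢ)² = 533.206
MSB = 1611.354/2 = 805.6768; MSW = 533.206/22 = 24.2367
F = MSB/MSW = 33.2421
df = (2, 22)
p-value (upper-tail) = 0.00000
At α=0.01: p < α → reject H₀

reject H₀: yes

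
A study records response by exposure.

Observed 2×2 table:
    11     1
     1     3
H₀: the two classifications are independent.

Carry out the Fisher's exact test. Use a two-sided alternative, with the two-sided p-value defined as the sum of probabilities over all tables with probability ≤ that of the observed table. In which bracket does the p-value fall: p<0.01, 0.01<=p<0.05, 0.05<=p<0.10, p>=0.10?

p-value bracket: 0.01<=p<0.05

Margins: r₁=12, r₂=4, c₁=12, c₂=4, n=16
p_obs = C(12,11)·C(4,1)/C(16,12); sum pmf over tables with pmf ≤ p_obs
p-value (two-sided) = 0.02692
→ bracket: 0.01<=p<0.05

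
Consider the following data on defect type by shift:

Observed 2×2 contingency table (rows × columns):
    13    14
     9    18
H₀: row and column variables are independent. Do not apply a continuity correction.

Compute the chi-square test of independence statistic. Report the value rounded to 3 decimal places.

Row totals [27, 27], col totals [22, 32], n=54
χ² = (13−11.00)²/11.00 + (14−16.00)²/16.00 + (9−11.00)²/11.00 + (18−16.00)²/16.00 = 1.2273
df = 1

test statistic = 1.227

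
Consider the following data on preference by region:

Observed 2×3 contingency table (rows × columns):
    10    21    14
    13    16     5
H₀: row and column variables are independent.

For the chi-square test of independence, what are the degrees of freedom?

df = (r−1)(c−1) = (2−1)·(3−1) = 2

degrees of freedom = 2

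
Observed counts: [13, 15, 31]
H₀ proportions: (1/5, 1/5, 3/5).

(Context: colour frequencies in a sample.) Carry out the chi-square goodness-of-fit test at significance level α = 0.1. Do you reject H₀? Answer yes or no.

n = 59; E_i = n·p_i = [11.80, 11.80, 35.40]
χ² = (13−11.80)²/11.80 + (15−11.80)²/11.80 + (31−35.40)²/35.40 = 1.5367
df = 2
p-value (upper-tail) = 0.46377
At α=0.1: p ≥ α → fail to reject H₀

reject H₀: no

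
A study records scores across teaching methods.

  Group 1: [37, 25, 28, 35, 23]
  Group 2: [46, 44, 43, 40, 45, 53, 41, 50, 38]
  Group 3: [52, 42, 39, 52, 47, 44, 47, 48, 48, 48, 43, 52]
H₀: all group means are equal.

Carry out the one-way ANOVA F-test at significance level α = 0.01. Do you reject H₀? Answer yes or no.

Group means [29.60, 44.44, 46.83], grand mean 42.692
SSB = Σnᵢ(x̄ᵢ−x̄)² = 1090.450; SSW = ΣΣ(x−x̄ᵢ)² = 525.089
MSB = 1090.450/2 = 545.2248; MSW = 525.089/23 = 22.8300
F = MSB/MSW = 23.8820
df = (2, 23)
p-value (upper-tail) = 0.00000
At α=0.01: p < α → reject H₀

reject H₀: yes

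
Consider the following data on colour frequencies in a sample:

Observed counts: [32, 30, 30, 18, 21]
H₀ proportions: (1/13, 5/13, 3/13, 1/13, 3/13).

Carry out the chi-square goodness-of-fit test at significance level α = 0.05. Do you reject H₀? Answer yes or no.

n = 131; E_i = n·p_i = [10.08, 50.38, 30.23, 10.08, 30.23]
χ² = (32−10.08)²/10.08 + (30−50.38)²/50.38 + (30−30.23)²/30.23 + (18−10.08)²/10.08 + (21−30.23)²/30.23 = 64.9924
df = 4
p-value (upper-tail) = 0.00000
At α=0.05: p < α → reject H₀

reject H₀: yes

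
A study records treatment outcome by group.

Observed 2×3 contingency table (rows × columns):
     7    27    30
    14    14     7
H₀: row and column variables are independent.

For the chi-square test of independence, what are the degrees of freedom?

degrees of freedom = 2

df = (r−1)(c−1) = (2−1)·(3−1) = 2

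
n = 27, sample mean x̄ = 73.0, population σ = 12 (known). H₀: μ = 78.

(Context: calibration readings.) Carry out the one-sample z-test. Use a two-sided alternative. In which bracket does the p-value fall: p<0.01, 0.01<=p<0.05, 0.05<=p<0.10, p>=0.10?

SE = σ/√n = 12/√27 = 2.3094
z = (x̄−μ₀)/SE = (73.0−78)/2.3094 = -2.1651
p-value (two-sided) = 0.03038
→ bracket: 0.01<=p<0.05

p-value bracket: 0.01<=p<0.05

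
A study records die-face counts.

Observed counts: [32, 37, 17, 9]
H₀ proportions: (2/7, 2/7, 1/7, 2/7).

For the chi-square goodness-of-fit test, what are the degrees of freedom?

df = k − 1 = 4 − 1 = 3

degrees of freedom = 3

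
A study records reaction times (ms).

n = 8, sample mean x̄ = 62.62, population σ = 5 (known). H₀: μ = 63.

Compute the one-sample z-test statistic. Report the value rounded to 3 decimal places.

test statistic = -0.215

SE = σ/√n = 5/√8 = 1.7678
z = (x̄−μ₀)/SE = (62.62−63)/1.7678 = -0.2150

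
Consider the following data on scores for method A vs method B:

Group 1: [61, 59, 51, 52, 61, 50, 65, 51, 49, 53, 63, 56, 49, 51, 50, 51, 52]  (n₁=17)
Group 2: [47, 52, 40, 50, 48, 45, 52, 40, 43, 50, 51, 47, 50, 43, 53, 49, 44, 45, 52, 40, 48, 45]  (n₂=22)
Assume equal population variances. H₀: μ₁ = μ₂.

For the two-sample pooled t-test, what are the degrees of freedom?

degrees of freedom = 37

df = n₁ + n₂ − 2 = 17 + 22 − 2 = 37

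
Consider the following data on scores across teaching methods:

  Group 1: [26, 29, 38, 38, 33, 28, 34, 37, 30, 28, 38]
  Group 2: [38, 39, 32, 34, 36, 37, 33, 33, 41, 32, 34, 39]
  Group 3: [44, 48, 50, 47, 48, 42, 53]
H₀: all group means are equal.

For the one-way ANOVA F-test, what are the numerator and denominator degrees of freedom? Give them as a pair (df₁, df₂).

degrees of freedom = [2, 27]

k = 3 groups, N = 30 total
df = (k−1, N−k) = (3−1, 30−3) = (2, 27)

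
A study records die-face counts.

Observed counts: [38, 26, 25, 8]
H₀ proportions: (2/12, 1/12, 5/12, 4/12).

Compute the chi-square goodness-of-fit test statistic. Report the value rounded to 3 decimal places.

n = 97; E_i = n·p_i = [16.17, 8.08, 40.42, 32.33]
χ² = (38−16.17)²/16.17 + (26−8.08)²/8.08 + (25−40.42)²/40.42 + (8−32.33)²/32.33 = 93.3918
df = 3

test statistic = 93.392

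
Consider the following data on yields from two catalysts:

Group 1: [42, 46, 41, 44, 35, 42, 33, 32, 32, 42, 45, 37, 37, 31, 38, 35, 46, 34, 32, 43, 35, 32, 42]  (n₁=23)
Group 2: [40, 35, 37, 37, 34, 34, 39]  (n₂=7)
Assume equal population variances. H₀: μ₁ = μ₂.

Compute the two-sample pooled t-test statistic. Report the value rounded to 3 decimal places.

x̄₁=38.087, s₁=5.107, n₁=23
x̄₂=36.571, s₂=2.370, n₂=7
s_p² = [22·5.107² + 6·2.370²]/28 = 21.6979
SE = √(s_p²·(1/23+1/7)) = 2.0107
t = (38.087−36.571)/2.0107 = 0.7537
df = 28

test statistic = 0.754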